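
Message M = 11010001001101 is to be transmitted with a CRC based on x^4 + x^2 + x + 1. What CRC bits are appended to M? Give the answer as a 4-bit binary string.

Append 4 zeros: 110100010011010000. Divide by 10111 (XOR where the leading bit is 1):
  pos 0: 11010 XOR 10111 = 01101
  pos 1: 11010 XOR 10111 = 01101
  pos 2: 11010 XOR 10111 = 01101
  pos 3: 11011 XOR 10111 = 01100
  pos 4: 11000 XOR 10111 = 01111
  pos 5: 11110 XOR 10111 = 01001
  pos 6: 10011 XOR 10111 = 00100
  pos 8: 10010 XOR 10111 = 00101
  pos 10: 10110 XOR 10111 = 00001
Remainder (last 4 bits) = 1000. This is the CRC / FCS.

1000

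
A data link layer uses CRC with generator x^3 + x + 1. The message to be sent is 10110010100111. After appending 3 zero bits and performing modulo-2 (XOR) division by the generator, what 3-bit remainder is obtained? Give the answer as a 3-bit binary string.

011

Append 3 zeros: 10110010100111000. Divide by 1011 (XOR where the leading bit is 1):
  pos 0: 1011 XOR 1011 = 0000
  pos 6: 1010 XOR 1011 = 0001
  pos 9: 1011 XOR 1011 = 0000
  pos 13: 1000 XOR 1011 = 0011
Remainder (last 3 bits) = 011. This is the CRC / FCS.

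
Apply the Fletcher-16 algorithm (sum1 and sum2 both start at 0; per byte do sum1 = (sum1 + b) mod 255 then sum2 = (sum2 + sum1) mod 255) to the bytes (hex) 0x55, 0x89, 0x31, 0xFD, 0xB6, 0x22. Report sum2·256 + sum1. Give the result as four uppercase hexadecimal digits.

FDE6

Running sums (mod 255):
  after byte 0 (0x55): sum1=85, sum2=85
  after byte 1 (0x89): sum1=222, sum2=52
  after byte 2 (0x31): sum1=16, sum2=68
  after byte 3 (0xFD): sum1=14, sum2=82
  after byte 4 (0xB6): sum1=196, sum2=23
  after byte 5 (0x22): sum1=230, sum2=253
Checksum = sum2·256 + sum1 = 253·256 + 230 = 64998 = 0xFDE6.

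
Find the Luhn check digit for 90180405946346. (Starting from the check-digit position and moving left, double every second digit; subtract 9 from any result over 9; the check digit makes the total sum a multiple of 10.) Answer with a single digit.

8

Partial digits right→left: 6 4 3 6 4 9 5 0 4 0 8 1 0 9
Double every second digit counting from the check-digit position (so the 1st, 3rd, 5th, ... of the partial from the right).
  doubled (with −9 where >9): 3 6 8 1 8 7 0 → sum 33
  kept as-is: 4 6 9 0 0 1 9 → sum 29
Total = 33 + 29 = 62.
Check digit = (10 − (62 mod 10)) mod 10 = 8.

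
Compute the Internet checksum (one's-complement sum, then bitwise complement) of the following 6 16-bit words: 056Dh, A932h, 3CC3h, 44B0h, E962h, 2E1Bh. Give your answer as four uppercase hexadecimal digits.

One's-complement addition (fold any carry out of bit 15 back into bit 0):
  0x056D + 0xA932 = 0x0AE9F
  0xAE9F + 0x3CC3 = 0x0EB62
  0xEB62 + 0x44B0 = 0x13012 → wrap carry → 0x3013
  0x3013 + 0xE962 = 0x11975 → wrap carry → 0x1976
  0x1976 + 0x2E1B = 0x04791
One's-complement sum = 0x4791.
Checksum = ~0x4791 & 0xFFFF = 0xB86E.

B86E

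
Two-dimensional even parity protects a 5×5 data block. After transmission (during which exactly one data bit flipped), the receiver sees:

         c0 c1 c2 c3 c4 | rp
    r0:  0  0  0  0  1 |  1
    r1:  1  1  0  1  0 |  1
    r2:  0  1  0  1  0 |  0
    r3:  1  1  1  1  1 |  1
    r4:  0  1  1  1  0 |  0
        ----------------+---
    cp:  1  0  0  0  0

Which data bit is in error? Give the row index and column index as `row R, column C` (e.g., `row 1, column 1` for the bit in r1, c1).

row 4, column 0

Recompute each row's even parity and compare to rp:
  r0: data parity 1, sent rp 1 → ok
  r1: data parity 1, sent rp 1 → ok
  r2: data parity 0, sent rp 0 → ok
  r3: data parity 1, sent rp 1 → ok
  r4: data parity 1, sent rp 0 → mismatch
Recompute each column's even parity and compare to cp:
  c0: data parity 0, sent cp 1 → mismatch
  c1: data parity 0, sent cp 0 → ok
  c2: data parity 0, sent cp 0 → ok
  c3: data parity 0, sent cp 0 → ok
  c4: data parity 0, sent cp 0 → ok
Exactly one row (r4) and one column (c0) fail → the flipped bit is at their intersection.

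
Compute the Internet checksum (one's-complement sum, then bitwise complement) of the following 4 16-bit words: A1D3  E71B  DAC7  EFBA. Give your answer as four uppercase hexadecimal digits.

One's-complement addition (fold any carry out of bit 15 back into bit 0):
  0xA1D3 + 0xE71B = 0x188EE → wrap carry → 0x88EF
  0x88EF + 0xDAC7 = 0x163B6 → wrap carry → 0x63B7
  0x63B7 + 0xEFBA = 0x15371 → wrap carry → 0x5372
One's-complement sum = 0x5372.
Checksum = ~0x5372 & 0xFFFF = 0xAC8D.

AC8D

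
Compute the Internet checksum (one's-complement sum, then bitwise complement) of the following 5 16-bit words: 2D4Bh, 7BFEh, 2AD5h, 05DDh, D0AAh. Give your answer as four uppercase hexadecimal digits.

One's-complement addition (fold any carry out of bit 15 back into bit 0):
  0x2D4B + 0x7BFE = 0x0A949
  0xA949 + 0x2AD5 = 0x0D41E
  0xD41E + 0x05DD = 0x0D9FB
  0xD9FB + 0xD0AA = 0x1AAA5 → wrap carry → 0xAAA6
One's-complement sum = 0xAAA6.
Checksum = ~0xAAA6 & 0xFFFF = 0x5559.

5559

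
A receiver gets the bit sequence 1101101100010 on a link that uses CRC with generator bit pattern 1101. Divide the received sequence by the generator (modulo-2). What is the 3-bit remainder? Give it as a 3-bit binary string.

101

Modulo-2 division of 1101101100010 by 1101:
  pos 0: 1101 XOR 1101 = 0000
  pos 4: 1011 XOR 1101 = 0110
  pos 5: 1100 XOR 1101 = 0001
  pos 8: 1001 XOR 1101 = 0100
  pos 9: 1000 XOR 1101 = 0101
Remainder = 101 (nonzero — an error is detected).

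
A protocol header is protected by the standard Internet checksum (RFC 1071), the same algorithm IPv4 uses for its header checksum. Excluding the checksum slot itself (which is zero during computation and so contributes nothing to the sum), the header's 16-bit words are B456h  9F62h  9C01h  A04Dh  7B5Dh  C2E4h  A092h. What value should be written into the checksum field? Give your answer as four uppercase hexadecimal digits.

9122

One's-complement addition (fold any carry out of bit 15 back into bit 0):
  0xB456 + 0x9F62 = 0x153B8 → wrap carry → 0x53B9
  0x53B9 + 0x9C01 = 0x0EFBA
  0xEFBA + 0xA04D = 0x19007 → wrap carry → 0x9008
  0x9008 + 0x7B5D = 0x10B65 → wrap carry → 0x0B66
  0x0B66 + 0xC2E4 = 0x0CE4A
  0xCE4A + 0xA092 = 0x16EDC → wrap carry → 0x6EDD
One's-complement sum = 0x6EDD.
Checksum = ~0x6EDD & 0xFFFF = 0x9122.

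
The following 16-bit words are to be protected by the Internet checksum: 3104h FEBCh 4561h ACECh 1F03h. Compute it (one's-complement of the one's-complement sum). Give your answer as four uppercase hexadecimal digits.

One's-complement addition (fold any carry out of bit 15 back into bit 0):
  0x3104 + 0xFEBC = 0x12FC0 → wrap carry → 0x2FC1
  0x2FC1 + 0x4561 = 0x07522
  0x7522 + 0xACEC = 0x1220E → wrap carry → 0x220F
  0x220F + 0x1F03 = 0x04112
One's-complement sum = 0x4112.
Checksum = ~0x4112 & 0xFFFF = 0xBEED.

BEED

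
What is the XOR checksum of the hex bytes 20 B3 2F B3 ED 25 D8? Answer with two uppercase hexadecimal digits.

XOR the bytes together:
  start with 0x20
  0x20 ⊕ 0xB3 = 0x93
  0x93 ⊕ 0x2F = 0xBC
  0xBC ⊕ 0xB3 = 0x0F
  0x0F ⊕ 0xED = 0xE2
  0xE2 ⊕ 0x25 = 0xC7
  0xC7 ⊕ 0xD8 = 0x1F

1F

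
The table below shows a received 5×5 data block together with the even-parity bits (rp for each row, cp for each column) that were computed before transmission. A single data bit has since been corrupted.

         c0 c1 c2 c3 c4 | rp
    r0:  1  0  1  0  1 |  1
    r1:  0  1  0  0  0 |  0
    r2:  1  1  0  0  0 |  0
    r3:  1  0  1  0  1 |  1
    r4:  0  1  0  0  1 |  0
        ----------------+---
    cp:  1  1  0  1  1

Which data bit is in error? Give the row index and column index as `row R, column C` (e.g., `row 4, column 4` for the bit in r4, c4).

Recompute each row's even parity and compare to rp:
  r0: data parity 1, sent rp 1 → ok
  r1: data parity 1, sent rp 0 → mismatch
  r2: data parity 0, sent rp 0 → ok
  r3: data parity 1, sent rp 1 → ok
  r4: data parity 0, sent rp 0 → ok
Recompute each column's even parity and compare to cp:
  c0: data parity 1, sent cp 1 → ok
  c1: data parity 1, sent cp 1 → ok
  c2: data parity 0, sent cp 0 → ok
  c3: data parity 0, sent cp 1 → mismatch
  c4: data parity 1, sent cp 1 → ok
Exactly one row (r1) and one column (c3) fail → the flipped bit is at their intersection.

row 1, column 3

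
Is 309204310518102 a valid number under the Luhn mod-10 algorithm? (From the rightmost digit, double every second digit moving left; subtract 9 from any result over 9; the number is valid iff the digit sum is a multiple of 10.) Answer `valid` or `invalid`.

invalid

From the right, keep odd positions and double even positions (subtract 9 from any doubled value over 9):
  doubled (positions 2,4,...): 0 7 1 2 8 4 0 → sum 22
  kept (positions 1,3,...): 2 1 1 0 3 0 9 3 → sum 19
Total = 41.
41 mod 10 = 1, so the number is invalid.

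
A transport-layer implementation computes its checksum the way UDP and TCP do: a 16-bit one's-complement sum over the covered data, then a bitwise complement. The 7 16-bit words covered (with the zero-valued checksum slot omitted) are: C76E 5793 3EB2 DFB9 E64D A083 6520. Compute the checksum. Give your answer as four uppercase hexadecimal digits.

D69F

One's-complement addition (fold any carry out of bit 15 back into bit 0):
  0xC76E + 0x5793 = 0x11F01 → wrap carry → 0x1F02
  0x1F02 + 0x3EB2 = 0x05DB4
  0x5DB4 + 0xDFB9 = 0x13D6D → wrap carry → 0x3D6E
  0x3D6E + 0xE64D = 0x123BB → wrap carry → 0x23BC
  0x23BC + 0xA083 = 0x0C43F
  0xC43F + 0x6520 = 0x1295F → wrap carry → 0x2960
One's-complement sum = 0x2960.
Checksum = ~0x2960 & 0xFFFF = 0xD69F.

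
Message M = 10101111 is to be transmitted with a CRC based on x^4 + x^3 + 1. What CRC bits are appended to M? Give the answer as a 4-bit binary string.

0010

Append 4 zeros: 101011110000. Divide by 11001 (XOR where the leading bit is 1):
  pos 0: 10101 XOR 11001 = 01100
  pos 1: 11001 XOR 11001 = 00000
  pos 6: 11000 XOR 11001 = 00001
Remainder (last 4 bits) = 0010. This is the CRC / FCS.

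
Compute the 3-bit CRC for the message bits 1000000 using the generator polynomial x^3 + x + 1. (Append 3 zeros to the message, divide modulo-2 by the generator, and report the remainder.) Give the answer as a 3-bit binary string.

100

Append 3 zeros: 1000000000. Divide by 1011 (XOR where the leading bit is 1):
  pos 0: 1000 XOR 1011 = 0011
  pos 2: 1100 XOR 1011 = 0111
  pos 3: 1110 XOR 1011 = 0101
  pos 4: 1010 XOR 1011 = 0001
Remainder (last 3 bits) = 100. This is the CRC / FCS.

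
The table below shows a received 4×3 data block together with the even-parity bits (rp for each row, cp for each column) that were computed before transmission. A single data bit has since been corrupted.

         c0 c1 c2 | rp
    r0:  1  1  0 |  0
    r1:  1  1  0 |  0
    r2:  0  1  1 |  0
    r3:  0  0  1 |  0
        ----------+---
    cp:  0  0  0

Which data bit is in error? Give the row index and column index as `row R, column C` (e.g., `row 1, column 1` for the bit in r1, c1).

Recompute each row's even parity and compare to rp:
  r0: data parity 0, sent rp 0 → ok
  r1: data parity 0, sent rp 0 → ok
  r2: data parity 0, sent rp 0 → ok
  r3: data parity 1, sent rp 0 → mismatch
Recompute each column's even parity and compare to cp:
  c0: data parity 0, sent cp 0 → ok
  c1: data parity 1, sent cp 0 → mismatch
  c2: data parity 0, sent cp 0 → ok
Exactly one row (r3) and one column (c1) fail → the flipped bit is at their intersection.

row 3, column 1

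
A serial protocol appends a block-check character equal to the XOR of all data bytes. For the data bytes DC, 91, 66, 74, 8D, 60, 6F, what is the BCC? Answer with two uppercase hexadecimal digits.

DD

XOR the bytes together:
  start with 0xDC
  0xDC ⊕ 0x91 = 0x4D
  0x4D ⊕ 0x66 = 0x2B
  0x2B ⊕ 0x74 = 0x5F
  0x5F ⊕ 0x8D = 0xD2
  0xD2 ⊕ 0x60 = 0xB2
  0xB2 ⊕ 0x6F = 0xDD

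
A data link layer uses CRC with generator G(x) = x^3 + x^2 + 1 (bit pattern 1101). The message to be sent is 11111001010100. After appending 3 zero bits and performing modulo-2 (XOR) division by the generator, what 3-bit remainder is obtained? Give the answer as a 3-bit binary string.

Append 3 zeros: 11111001010100000. Divide by 1101 (XOR where the leading bit is 1):
  pos 0: 1111 XOR 1101 = 0010
  pos 2: 1010 XOR 1101 = 0111
  pos 3: 1110 XOR 1101 = 0011
  pos 5: 1110 XOR 1101 = 0011
  pos 7: 1110 XOR 1101 = 0011
  pos 9: 1110 XOR 1101 = 0011
  pos 11: 1100 XOR 1101 = 0001
Remainder (last 3 bits) = 100. This is the CRC / FCS.

100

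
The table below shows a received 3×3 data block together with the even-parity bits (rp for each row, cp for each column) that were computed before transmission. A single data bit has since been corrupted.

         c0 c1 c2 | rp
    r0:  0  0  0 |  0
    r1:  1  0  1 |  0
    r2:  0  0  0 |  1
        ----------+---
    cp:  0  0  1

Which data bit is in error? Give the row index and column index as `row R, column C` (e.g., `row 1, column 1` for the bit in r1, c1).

row 2, column 0

Recompute each row's even parity and compare to rp:
  r0: data parity 0, sent rp 0 → ok
  r1: data parity 0, sent rp 0 → ok
  r2: data parity 0, sent rp 1 → mismatch
Recompute each column's even parity and compare to cp:
  c0: data parity 1, sent cp 0 → mismatch
  c1: data parity 0, sent cp 0 → ok
  c2: data parity 1, sent cp 1 → ok
Exactly one row (r2) and one column (c0) fail → the flipped bit is at their intersection.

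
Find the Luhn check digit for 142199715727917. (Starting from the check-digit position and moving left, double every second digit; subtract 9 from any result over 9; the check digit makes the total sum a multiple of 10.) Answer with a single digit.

1

Partial digits right→left: 7 1 9 7 2 7 5 1 7 9 9 1 2 4 1
Double every second digit counting from the check-digit position (so the 1st, 3rd, 5th, ... of the partial from the right).
  doubled (with −9 where >9): 5 9 4 1 5 9 4 2 → sum 39
  kept as-is: 1 7 7 1 9 1 4 → sum 30
Total = 39 + 30 = 69.
Check digit = (10 − (69 mod 10)) mod 10 = 1.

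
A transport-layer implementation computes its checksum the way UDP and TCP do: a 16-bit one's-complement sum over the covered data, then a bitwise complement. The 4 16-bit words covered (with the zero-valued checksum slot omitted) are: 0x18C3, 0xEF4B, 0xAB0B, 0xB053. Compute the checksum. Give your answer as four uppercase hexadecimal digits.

9C91

One's-complement addition (fold any carry out of bit 15 back into bit 0):
  0x18C3 + 0xEF4B = 0x1080E → wrap carry → 0x080F
  0x080F + 0xAB0B = 0x0B31A
  0xB31A + 0xB053 = 0x1636D → wrap carry → 0x636E
One's-complement sum = 0x636E.
Checksum = ~0x636E & 0xFFFF = 0x9C91.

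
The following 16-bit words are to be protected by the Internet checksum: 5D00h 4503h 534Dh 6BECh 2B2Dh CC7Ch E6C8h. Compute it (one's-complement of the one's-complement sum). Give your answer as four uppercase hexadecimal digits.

One's-complement addition (fold any carry out of bit 15 back into bit 0):
  0x5D00 + 0x4503 = 0x0A203
  0xA203 + 0x534D = 0x0F550
  0xF550 + 0x6BEC = 0x1613C → wrap carry → 0x613D
  0x613D + 0x2B2D = 0x08C6A
  0x8C6A + 0xCC7C = 0x158E6 → wrap carry → 0x58E7
  0x58E7 + 0xE6C8 = 0x13FAF → wrap carry → 0x3FB0
One's-complement sum = 0x3FB0.
Checksum = ~0x3FB0 & 0xFFFF = 0xC04F.

C04F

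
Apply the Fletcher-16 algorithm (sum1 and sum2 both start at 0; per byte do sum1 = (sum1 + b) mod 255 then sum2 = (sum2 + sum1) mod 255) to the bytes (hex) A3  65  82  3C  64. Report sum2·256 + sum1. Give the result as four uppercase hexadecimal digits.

2C2C

Running sums (mod 255):
  after byte 0 (A3): sum1=163, sum2=163
  after byte 1 (65): sum1=9, sum2=172
  after byte 2 (82): sum1=139, sum2=56
  after byte 3 (3C): sum1=199, sum2=0
  after byte 4 (64): sum1=44, sum2=44
Checksum = sum2·256 + sum1 = 44·256 + 44 = 11308 = 0x2C2C.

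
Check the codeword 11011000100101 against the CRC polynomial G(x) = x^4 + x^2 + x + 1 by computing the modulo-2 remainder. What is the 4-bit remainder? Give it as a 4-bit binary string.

Modulo-2 division of 11011000100101 by 10111:
  pos 0: 11011 XOR 10111 = 01100
  pos 1: 11000 XOR 10111 = 01111
  pos 2: 11110 XOR 10111 = 01001
  pos 3: 10010 XOR 10111 = 00101
  pos 5: 10110 XOR 10111 = 00001
  pos 9: 10101 XOR 10111 = 00010
Remainder = 0010 (nonzero — an error is detected).

0010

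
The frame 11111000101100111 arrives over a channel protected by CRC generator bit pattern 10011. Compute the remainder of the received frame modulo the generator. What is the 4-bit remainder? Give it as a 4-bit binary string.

0000

Modulo-2 division of 11111000101100111 by 10011:
  pos 0: 11111 XOR 10011 = 01100
  pos 1: 11000 XOR 10011 = 01011
  pos 2: 10110 XOR 10011 = 00101
  pos 4: 10101 XOR 10011 = 00110
  pos 6: 11001 XOR 10011 = 01010
  pos 7: 10101 XOR 10011 = 00110
  pos 9: 11000 XOR 10011 = 01011
  pos 10: 10111 XOR 10011 = 00100
  pos 12: 10011 XOR 10011 = 00000
Remainder = 0000 (zero — the frame passes the CRC check).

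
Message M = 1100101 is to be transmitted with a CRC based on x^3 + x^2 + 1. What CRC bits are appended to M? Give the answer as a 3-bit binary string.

Append 3 zeros: 1100101000. Divide by 1101 (XOR where the leading bit is 1):
  pos 0: 1100 XOR 1101 = 0001
  pos 3: 1101 XOR 1101 = 0000
Remainder (last 3 bits) = 000. This is the CRC / FCS.

000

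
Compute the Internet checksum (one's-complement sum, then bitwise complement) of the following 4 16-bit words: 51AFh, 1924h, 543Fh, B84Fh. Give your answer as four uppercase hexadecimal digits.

889D

One's-complement addition (fold any carry out of bit 15 back into bit 0):
  0x51AF + 0x1924 = 0x06AD3
  0x6AD3 + 0x543F = 0x0BF12
  0xBF12 + 0xB84F = 0x17761 → wrap carry → 0x7762
One's-complement sum = 0x7762.
Checksum = ~0x7762 & 0xFFFF = 0x889D.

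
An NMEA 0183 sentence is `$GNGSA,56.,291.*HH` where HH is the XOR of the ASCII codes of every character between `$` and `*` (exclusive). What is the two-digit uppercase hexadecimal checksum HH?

65

XOR the ASCII codes of the payload characters:
  'G' = 0x47 → acc = 0x47
  'N' = 0x4E → acc = 0x09
  'G' = 0x47 → acc = 0x4E
  'S' = 0x53 → acc = 0x1D
  'A' = 0x41 → acc = 0x5C
  ',' = 0x2C → acc = 0x70
  '5' = 0x35 → acc = 0x45
  '6' = 0x36 → acc = 0x73
  '.' = 0x2E → acc = 0x5D
  ',' = 0x2C → acc = 0x71
  '2' = 0x32 → acc = 0x43
  '9' = 0x39 → acc = 0x7A
  '1' = 0x31 → acc = 0x4B
  '.' = 0x2E → acc = 0x65
Checksum = 0x65.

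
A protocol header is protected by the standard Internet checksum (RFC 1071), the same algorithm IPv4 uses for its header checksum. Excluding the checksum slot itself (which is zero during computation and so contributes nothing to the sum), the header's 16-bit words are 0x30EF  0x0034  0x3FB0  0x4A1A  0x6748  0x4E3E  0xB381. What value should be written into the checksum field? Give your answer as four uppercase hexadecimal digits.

DC09

One's-complement addition (fold any carry out of bit 15 back into bit 0):
  0x30EF + 0x0034 = 0x03123
  0x3123 + 0x3FB0 = 0x070D3
  0x70D3 + 0x4A1A = 0x0BAED
  0xBAED + 0x6748 = 0x12235 → wrap carry → 0x2236
  0x2236 + 0x4E3E = 0x07074
  0x7074 + 0xB381 = 0x123F5 → wrap carry → 0x23F6
One's-complement sum = 0x23F6.
Checksum = ~0x23F6 & 0xFFFF = 0xDC09.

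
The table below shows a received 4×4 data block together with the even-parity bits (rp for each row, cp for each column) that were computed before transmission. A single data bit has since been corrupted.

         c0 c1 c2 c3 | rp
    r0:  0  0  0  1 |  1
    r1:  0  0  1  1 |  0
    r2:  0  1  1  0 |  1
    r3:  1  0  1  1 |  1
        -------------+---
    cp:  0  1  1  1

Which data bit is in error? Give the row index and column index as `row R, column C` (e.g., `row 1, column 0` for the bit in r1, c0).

row 2, column 0

Recompute each row's even parity and compare to rp:
  r0: data parity 1, sent rp 1 → ok
  r1: data parity 0, sent rp 0 → ok
  r2: data parity 0, sent rp 1 → mismatch
  r3: data parity 1, sent rp 1 → ok
Recompute each column's even parity and compare to cp:
  c0: data parity 1, sent cp 0 → mismatch
  c1: data parity 1, sent cp 1 → ok
  c2: data parity 1, sent cp 1 → ok
  c3: data parity 1, sent cp 1 → ok
Exactly one row (r2) and one column (c0) fail → the flipped bit is at their intersection.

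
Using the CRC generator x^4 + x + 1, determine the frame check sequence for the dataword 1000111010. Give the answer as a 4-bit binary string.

Append 4 zeros: 10001110100000. Divide by 10011 (XOR where the leading bit is 1):
  pos 0: 10001 XOR 10011 = 00010
  pos 3: 10110 XOR 10011 = 00101
  pos 5: 10110 XOR 10011 = 00101
  pos 7: 10100 XOR 10011 = 00111
  pos 9: 11100 XOR 10011 = 01111
Remainder (last 4 bits) = 1111. This is the CRC / FCS.

1111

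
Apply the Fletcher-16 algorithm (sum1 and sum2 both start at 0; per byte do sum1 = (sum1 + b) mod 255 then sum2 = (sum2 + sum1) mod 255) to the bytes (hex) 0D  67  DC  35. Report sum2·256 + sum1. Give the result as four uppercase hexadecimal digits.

Running sums (mod 255):
  after byte 0 (0D): sum1=13, sum2=13
  after byte 1 (67): sum1=116, sum2=129
  after byte 2 (DC): sum1=81, sum2=210
  after byte 3 (35): sum1=134, sum2=89
Checksum = sum2·256 + sum1 = 89·256 + 134 = 22918 = 0x5986.

5986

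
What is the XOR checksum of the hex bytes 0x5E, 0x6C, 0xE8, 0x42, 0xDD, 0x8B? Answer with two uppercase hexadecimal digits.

XOR the bytes together:
  start with 0x5E
  0x5E ⊕ 0x6C = 0x32
  0x32 ⊕ 0xE8 = 0xDA
  0xDA ⊕ 0x42 = 0x98
  0x98 ⊕ 0xDD = 0x45
  0x45 ⊕ 0x8B = 0xCE

CE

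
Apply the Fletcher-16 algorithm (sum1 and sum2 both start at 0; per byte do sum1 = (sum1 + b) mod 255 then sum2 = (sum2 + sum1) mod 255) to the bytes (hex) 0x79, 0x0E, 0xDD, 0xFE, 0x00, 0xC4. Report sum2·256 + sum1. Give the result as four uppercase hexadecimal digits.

Running sums (mod 255):
  after byte 0 (0x79): sum1=121, sum2=121
  after byte 1 (0x0E): sum1=135, sum2=1
  after byte 2 (0xDD): sum1=101, sum2=102
  after byte 3 (0xFE): sum1=100, sum2=202
  after byte 4 (0x00): sum1=100, sum2=47
  after byte 5 (0xC4): sum1=41, sum2=88
Checksum = sum2·256 + sum1 = 88·256 + 41 = 22569 = 0x5829.

5829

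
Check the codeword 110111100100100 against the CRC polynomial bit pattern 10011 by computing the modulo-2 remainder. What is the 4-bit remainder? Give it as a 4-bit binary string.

0000

Modulo-2 division of 110111100100100 by 10011:
  pos 0: 11011 XOR 10011 = 01000
  pos 1: 10001 XOR 10011 = 00010
  pos 4: 10100 XOR 10011 = 00111
  pos 6: 11110 XOR 10011 = 01101
  pos 7: 11010 XOR 10011 = 01001
  pos 8: 10011 XOR 10011 = 00000
Remainder = 0000 (zero — the frame passes the CRC check).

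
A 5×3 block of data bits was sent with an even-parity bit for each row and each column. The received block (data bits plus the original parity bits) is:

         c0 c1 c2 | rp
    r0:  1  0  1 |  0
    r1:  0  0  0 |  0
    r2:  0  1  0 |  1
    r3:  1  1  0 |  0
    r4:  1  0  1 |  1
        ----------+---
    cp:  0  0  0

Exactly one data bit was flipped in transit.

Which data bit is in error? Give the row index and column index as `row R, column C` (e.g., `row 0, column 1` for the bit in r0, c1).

Recompute each row's even parity and compare to rp:
  r0: data parity 0, sent rp 0 → ok
  r1: data parity 0, sent rp 0 → ok
  r2: data parity 1, sent rp 1 → ok
  r3: data parity 0, sent rp 0 → ok
  r4: data parity 0, sent rp 1 → mismatch
Recompute each column's even parity and compare to cp:
  c0: data parity 1, sent cp 0 → mismatch
  c1: data parity 0, sent cp 0 → ok
  c2: data parity 0, sent cp 0 → ok
Exactly one row (r4) and one column (c0) fail → the flipped bit is at their intersection.

row 4, column 0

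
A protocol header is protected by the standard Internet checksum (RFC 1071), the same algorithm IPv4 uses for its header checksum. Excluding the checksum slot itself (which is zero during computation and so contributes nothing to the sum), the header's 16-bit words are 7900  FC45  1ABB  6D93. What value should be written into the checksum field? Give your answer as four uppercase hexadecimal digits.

026B

One's-complement addition (fold any carry out of bit 15 back into bit 0):
  0x7900 + 0xFC45 = 0x17545 → wrap carry → 0x7546
  0x7546 + 0x1ABB = 0x09001
  0x9001 + 0x6D93 = 0x0FD94
One's-complement sum = 0xFD94.
Checksum = ~0xFD94 & 0xFFFF = 0x026B.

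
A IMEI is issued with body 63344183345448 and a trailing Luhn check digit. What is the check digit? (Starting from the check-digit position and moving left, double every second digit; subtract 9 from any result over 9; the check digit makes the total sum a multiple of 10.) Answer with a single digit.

2

Partial digits right→left: 8 4 4 5 4 3 3 8 1 4 4 3 3 6
Double every second digit counting from the check-digit position (so the 1st, 3rd, 5th, ... of the partial from the right).
  doubled (with −9 where >9): 7 8 8 6 2 8 6 → sum 45
  kept as-is: 4 5 3 8 4 3 6 → sum 33
Total = 45 + 33 = 78.
Check digit = (10 − (78 mod 10)) mod 10 = 2.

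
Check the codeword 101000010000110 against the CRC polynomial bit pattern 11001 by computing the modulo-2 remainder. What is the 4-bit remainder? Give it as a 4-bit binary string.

1110

Modulo-2 division of 101000010000110 by 11001:
  pos 0: 10100 XOR 11001 = 01101
  pos 1: 11010 XOR 11001 = 00011
  pos 4: 11010 XOR 11001 = 00011
  pos 7: 11000 XOR 11001 = 00001
Remainder = 1110 (nonzero — an error is detected).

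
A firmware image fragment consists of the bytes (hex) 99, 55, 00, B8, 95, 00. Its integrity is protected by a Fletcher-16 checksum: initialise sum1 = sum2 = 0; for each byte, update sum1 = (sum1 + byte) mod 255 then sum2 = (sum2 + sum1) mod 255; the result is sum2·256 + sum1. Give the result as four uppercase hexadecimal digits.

Running sums (mod 255):
  after byte 0 (99): sum1=153, sum2=153
  after byte 1 (55): sum1=238, sum2=136
  after byte 2 (00): sum1=238, sum2=119
  after byte 3 (B8): sum1=167, sum2=31
  after byte 4 (95): sum1=61, sum2=92
  after byte 5 (00): sum1=61, sum2=153
Checksum = sum2·256 + sum1 = 153·256 + 61 = 39229 = 0x993D.

993D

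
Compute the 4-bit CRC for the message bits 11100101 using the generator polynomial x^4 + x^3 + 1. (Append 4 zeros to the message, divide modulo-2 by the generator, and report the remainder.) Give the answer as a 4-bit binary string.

Append 4 zeros: 111001010000. Divide by 11001 (XOR where the leading bit is 1):
  pos 0: 11100 XOR 11001 = 00101
  pos 2: 10110 XOR 11001 = 01111
  pos 3: 11111 XOR 11001 = 00110
  pos 5: 11000 XOR 11001 = 00001
Remainder (last 4 bits) = 0100. This is the CRC / FCS.

0100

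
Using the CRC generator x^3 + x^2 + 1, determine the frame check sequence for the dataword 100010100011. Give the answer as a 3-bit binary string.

100

Append 3 zeros: 100010100011000. Divide by 1101 (XOR where the leading bit is 1):
  pos 0: 1000 XOR 1101 = 0101
  pos 1: 1011 XOR 1101 = 0110
  pos 2: 1100 XOR 1101 = 0001
  pos 5: 1100 XOR 1101 = 0001
  pos 8: 1011 XOR 1101 = 0110
  pos 9: 1100 XOR 1101 = 0001
Remainder (last 3 bits) = 100. This is the CRC / FCS.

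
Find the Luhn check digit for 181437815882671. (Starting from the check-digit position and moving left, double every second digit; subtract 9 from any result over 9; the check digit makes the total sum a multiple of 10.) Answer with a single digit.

Partial digits right→left: 1 7 6 2 8 8 5 1 8 7 3 4 1 8 1
Double every second digit counting from the check-digit position (so the 1st, 3rd, 5th, ... of the partial from the right).
  doubled (with −9 where >9): 2 3 7 1 7 6 2 2 → sum 30
  kept as-is: 7 2 8 1 7 4 8 → sum 37
Total = 30 + 37 = 67.
Check digit = (10 − (67 mod 10)) mod 10 = 3.

3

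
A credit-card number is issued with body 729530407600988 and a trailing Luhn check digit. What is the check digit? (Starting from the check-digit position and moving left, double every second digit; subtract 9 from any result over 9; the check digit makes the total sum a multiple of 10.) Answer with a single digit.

Partial digits right→left: 8 8 9 0 0 6 7 0 4 0 3 5 9 2 7
Double every second digit counting from the check-digit position (so the 1st, 3rd, 5th, ... of the partial from the right).
  doubled (with −9 where >9): 7 9 0 5 8 6 9 5 → sum 49
  kept as-is: 8 0 6 0 0 5 2 → sum 21
Total = 49 + 21 = 70.
Check digit = (10 − (70 mod 10)) mod 10 = 0.

0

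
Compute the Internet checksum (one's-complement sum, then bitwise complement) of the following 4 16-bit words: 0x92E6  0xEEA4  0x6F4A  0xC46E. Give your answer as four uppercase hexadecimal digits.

One's-complement addition (fold any carry out of bit 15 back into bit 0):
  0x92E6 + 0xEEA4 = 0x1818A → wrap carry → 0x818B
  0x818B + 0x6F4A = 0x0F0D5
  0xF0D5 + 0xC46E = 0x1B543 → wrap carry → 0xB544
One's-complement sum = 0xB544.
Checksum = ~0xB544 & 0xFFFF = 0x4ABB.

4ABB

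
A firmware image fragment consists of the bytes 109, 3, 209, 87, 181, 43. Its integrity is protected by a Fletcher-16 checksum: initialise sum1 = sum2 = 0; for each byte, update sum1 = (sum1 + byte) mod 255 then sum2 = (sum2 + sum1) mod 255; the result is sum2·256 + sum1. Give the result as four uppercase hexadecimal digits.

Running sums (mod 255):
  after byte 0 (109): sum1=109, sum2=109
  after byte 1 (3): sum1=112, sum2=221
  after byte 2 (209): sum1=66, sum2=32
  after byte 3 (87): sum1=153, sum2=185
  after byte 4 (181): sum1=79, sum2=9
  after byte 5 (43): sum1=122, sum2=131
Checksum = sum2·256 + sum1 = 131·256 + 122 = 33658 = 0x837A.

837A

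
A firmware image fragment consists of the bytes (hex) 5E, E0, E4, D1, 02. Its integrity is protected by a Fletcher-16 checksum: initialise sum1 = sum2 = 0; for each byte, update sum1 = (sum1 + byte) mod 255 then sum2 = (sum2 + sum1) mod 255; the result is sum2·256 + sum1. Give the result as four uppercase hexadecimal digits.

Running sums (mod 255):
  after byte 0 (5E): sum1=94, sum2=94
  after byte 1 (E0): sum1=63, sum2=157
  after byte 2 (E4): sum1=36, sum2=193
  after byte 3 (D1): sum1=245, sum2=183
  after byte 4 (02): sum1=247, sum2=175
Checksum = sum2·256 + sum1 = 175·256 + 247 = 45047 = 0xAFF7.

AFF7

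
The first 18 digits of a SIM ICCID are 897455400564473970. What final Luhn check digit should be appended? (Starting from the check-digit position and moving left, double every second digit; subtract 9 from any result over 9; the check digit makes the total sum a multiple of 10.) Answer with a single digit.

5

Partial digits right→left: 0 7 9 3 7 4 4 6 5 0 0 4 5 5 4 7 9 8
Double every second digit counting from the check-digit position (so the 1st, 3rd, 5th, ... of the partial from the right).
  doubled (with −9 where >9): 0 9 5 8 1 0 1 8 9 → sum 41
  kept as-is: 7 3 4 6 0 4 5 7 8 → sum 44
Total = 41 + 44 = 85.
Check digit = (10 − (85 mod 10)) mod 10 = 5.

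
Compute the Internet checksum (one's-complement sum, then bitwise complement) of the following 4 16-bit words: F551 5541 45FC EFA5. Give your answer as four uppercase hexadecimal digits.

7FCA

One's-complement addition (fold any carry out of bit 15 back into bit 0):
  0xF551 + 0x5541 = 0x14A92 → wrap carry → 0x4A93
  0x4A93 + 0x45FC = 0x0908F
  0x908F + 0xEFA5 = 0x18034 → wrap carry → 0x8035
One's-complement sum = 0x8035.
Checksum = ~0x8035 & 0xFFFF = 0x7FCA.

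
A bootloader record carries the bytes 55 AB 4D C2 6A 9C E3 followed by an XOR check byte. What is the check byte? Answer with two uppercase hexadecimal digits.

XOR the bytes together:
  start with 0x55
  0x55 ⊕ 0xAB = 0xFE
  0xFE ⊕ 0x4D = 0xB3
  0xB3 ⊕ 0xC2 = 0x71
  0x71 ⊕ 0x6A = 0x1B
  0x1B ⊕ 0x9C = 0x87
  0x87 ⊕ 0xE3 = 0x64

64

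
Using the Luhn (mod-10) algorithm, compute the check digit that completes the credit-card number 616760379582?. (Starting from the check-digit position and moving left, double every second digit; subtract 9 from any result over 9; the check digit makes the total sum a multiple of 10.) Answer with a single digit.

Partial digits right→left: 2 8 5 9 7 3 0 6 7 6 1 6
Double every second digit counting from the check-digit position (so the 1st, 3rd, 5th, ... of the partial from the right).
  doubled (with −9 where >9): 4 1 5 0 5 2 → sum 17
  kept as-is: 8 9 3 6 6 6 → sum 38
Total = 17 + 38 = 55.
Check digit = (10 − (55 mod 10)) mod 10 = 5.

5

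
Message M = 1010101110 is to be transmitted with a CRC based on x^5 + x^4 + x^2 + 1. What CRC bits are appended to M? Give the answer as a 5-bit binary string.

00011

Append 5 zeros: 101010111000000. Divide by 110101 (XOR where the leading bit is 1):
  pos 0: 101010 XOR 110101 = 011111
  pos 1: 111111 XOR 110101 = 001010
  pos 3: 101011 XOR 110101 = 011110
  pos 4: 111100 XOR 110101 = 001001
  pos 6: 100100 XOR 110101 = 010001
  pos 7: 100010 XOR 110101 = 010111
  pos 8: 101110 XOR 110101 = 011011
  pos 9: 110110 XOR 110101 = 000011
Remainder (last 5 bits) = 00011. This is the CRC / FCS.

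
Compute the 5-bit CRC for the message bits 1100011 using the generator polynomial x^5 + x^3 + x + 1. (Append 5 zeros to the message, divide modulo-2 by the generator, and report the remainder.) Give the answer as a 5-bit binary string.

Append 5 zeros: 110001100000. Divide by 101011 (XOR where the leading bit is 1):
  pos 0: 110001 XOR 101011 = 011010
  pos 1: 110101 XOR 101011 = 011110
  pos 2: 111100 XOR 101011 = 010111
  pos 3: 101110 XOR 101011 = 000101
  pos 6: 101000 XOR 101011 = 000011
Remainder (last 5 bits) = 00011. This is the CRC / FCS.

00011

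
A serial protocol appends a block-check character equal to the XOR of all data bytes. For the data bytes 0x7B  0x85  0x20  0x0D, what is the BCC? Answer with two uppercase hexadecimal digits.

D3

XOR the bytes together:
  start with 0x7B
  0x7B ⊕ 0x85 = 0xFE
  0xFE ⊕ 0x20 = 0xDE
  0xDE ⊕ 0x0D = 0xD3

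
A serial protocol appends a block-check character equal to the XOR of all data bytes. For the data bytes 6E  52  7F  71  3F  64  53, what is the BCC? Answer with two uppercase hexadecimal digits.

XOR the bytes together:
  start with 0x6E
  0x6E ⊕ 0x52 = 0x3C
  0x3C ⊕ 0x7F = 0x43
  0x43 ⊕ 0x71 = 0x32
  0x32 ⊕ 0x3F = 0x0D
  0x0D ⊕ 0x64 = 0x69
  0x69 ⊕ 0x53 = 0x3A

3A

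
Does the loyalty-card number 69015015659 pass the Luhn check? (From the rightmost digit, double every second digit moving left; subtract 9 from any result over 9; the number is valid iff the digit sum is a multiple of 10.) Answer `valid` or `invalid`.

From the right, keep odd positions and double even positions (subtract 9 from any doubled value over 9):
  doubled (positions 2,4,...): 1 1 0 2 9 → sum 13
  kept (positions 1,3,...): 9 6 1 5 0 6 → sum 27
Total = 40.
40 mod 10 = 0, so the number is valid.

valid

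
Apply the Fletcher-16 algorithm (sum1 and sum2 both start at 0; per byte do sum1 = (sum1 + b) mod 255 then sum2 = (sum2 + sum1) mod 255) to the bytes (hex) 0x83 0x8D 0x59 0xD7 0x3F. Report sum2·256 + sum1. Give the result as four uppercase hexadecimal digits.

Running sums (mod 255):
  after byte 0 (0x83): sum1=131, sum2=131
  after byte 1 (0x8D): sum1=17, sum2=148
  after byte 2 (0x59): sum1=106, sum2=254
  after byte 3 (0xD7): sum1=66, sum2=65
  after byte 4 (0x3F): sum1=129, sum2=194
Checksum = sum2·256 + sum1 = 194·256 + 129 = 49793 = 0xC281.

C281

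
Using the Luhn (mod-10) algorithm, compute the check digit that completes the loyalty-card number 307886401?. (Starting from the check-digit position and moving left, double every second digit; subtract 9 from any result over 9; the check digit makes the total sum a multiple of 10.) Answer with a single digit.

Partial digits right→left: 1 0 4 6 8 8 7 0 3
Double every second digit counting from the check-digit position (so the 1st, 3rd, 5th, ... of the partial from the right).
  doubled (with −9 where >9): 2 8 7 5 6 → sum 28
  kept as-is: 0 6 8 0 → sum 14
Total = 28 + 14 = 42.
Check digit = (10 − (42 mod 10)) mod 10 = 8.

8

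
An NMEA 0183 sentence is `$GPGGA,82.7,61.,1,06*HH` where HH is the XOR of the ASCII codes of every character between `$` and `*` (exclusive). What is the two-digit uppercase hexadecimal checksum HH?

XOR the ASCII codes of the payload characters:
  'G' = 0x47 → acc = 0x47
  'P' = 0x50 → acc = 0x17
  'G' = 0x47 → acc = 0x50
  'G' = 0x47 → acc = 0x17
  'A' = 0x41 → acc = 0x56
  ',' = 0x2C → acc = 0x7A
  '8' = 0x38 → acc = 0x42
  '2' = 0x32 → acc = 0x70
  '.' = 0x2E → acc = 0x5E
  '7' = 0x37 → acc = 0x69
  ',' = 0x2C → acc = 0x45
  '6' = 0x36 → acc = 0x73
  '1' = 0x31 → acc = 0x42
  '.' = 0x2E → acc = 0x6C
  ',' = 0x2C → acc = 0x40
  '1' = 0x31 → acc = 0x71
  ',' = 0x2C → acc = 0x5D
  '0' = 0x30 → acc = 0x6D
  '6' = 0x36 → acc = 0x5B
Checksum = 0x5B.

5B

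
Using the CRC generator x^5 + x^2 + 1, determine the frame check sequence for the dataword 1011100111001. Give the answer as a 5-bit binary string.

01110

Append 5 zeros: 101110011100100000. Divide by 100101 (XOR where the leading bit is 1):
  pos 0: 101110 XOR 100101 = 001011
  pos 2: 101101 XOR 100101 = 001000
  pos 4: 100011 XOR 100101 = 000110
  pos 7: 110001 XOR 100101 = 010100
  pos 8: 101000 XOR 100101 = 001101
  pos 10: 110100 XOR 100101 = 010001
  pos 11: 100010 XOR 100101 = 000111
Remainder (last 5 bits) = 01110. This is the CRC / FCS.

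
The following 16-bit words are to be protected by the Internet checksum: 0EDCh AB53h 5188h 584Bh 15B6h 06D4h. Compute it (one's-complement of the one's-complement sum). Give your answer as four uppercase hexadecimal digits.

One's-complement addition (fold any carry out of bit 15 back into bit 0):
  0x0EDC + 0xAB53 = 0x0BA2F
  0xBA2F + 0x5188 = 0x10BB7 → wrap carry → 0x0BB8
  0x0BB8 + 0x584B = 0x06403
  0x6403 + 0x15B6 = 0x079B9
  0x79B9 + 0x06D4 = 0x0808D
One's-complement sum = 0x808D.
Checksum = ~0x808D & 0xFFFF = 0x7F72.

7F72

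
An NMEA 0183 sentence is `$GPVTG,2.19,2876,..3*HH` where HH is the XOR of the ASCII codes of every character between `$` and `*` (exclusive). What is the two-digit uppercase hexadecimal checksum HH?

XOR the ASCII codes of the payload characters:
  'G' = 0x47 → acc = 0x47
  'P' = 0x50 → acc = 0x17
  'V' = 0x56 → acc = 0x41
  'T' = 0x54 → acc = 0x15
  'G' = 0x47 → acc = 0x52
  ',' = 0x2C → acc = 0x7E
  '2' = 0x32 → acc = 0x4C
  '.' = 0x2E → acc = 0x62
  '1' = 0x31 → acc = 0x53
  '9' = 0x39 → acc = 0x6A
  ',' = 0x2C → acc = 0x46
  '2' = 0x32 → acc = 0x74
  '8' = 0x38 → acc = 0x4C
  '7' = 0x37 → acc = 0x7B
  '6' = 0x36 → acc = 0x4D
  ',' = 0x2C → acc = 0x61
  '.' = 0x2E → acc = 0x4F
  '.' = 0x2E → acc = 0x61
  '3' = 0x33 → acc = 0x52
Checksum = 0x52.

52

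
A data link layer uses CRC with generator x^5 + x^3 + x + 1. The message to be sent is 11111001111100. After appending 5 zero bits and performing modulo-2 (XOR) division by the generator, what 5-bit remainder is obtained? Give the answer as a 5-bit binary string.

Append 5 zeros: 1111100111110000000. Divide by 101011 (XOR where the leading bit is 1):
  pos 0: 111110 XOR 101011 = 010101
  pos 1: 101010 XOR 101011 = 000001
  pos 6: 111111 XOR 101011 = 010100
  pos 7: 101000 XOR 101011 = 000011
  pos 11: 110000 XOR 101011 = 011011
  pos 12: 110110 XOR 101011 = 011101
  pos 13: 111010 XOR 101011 = 010001
Remainder (last 5 bits) = 10001. This is the CRC / FCS.

10001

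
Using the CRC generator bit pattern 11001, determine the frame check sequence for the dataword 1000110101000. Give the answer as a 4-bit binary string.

1110

Append 4 zeros: 10001101010000000. Divide by 11001 (XOR where the leading bit is 1):
  pos 0: 10001 XOR 11001 = 01000
  pos 1: 10001 XOR 11001 = 01000
  pos 2: 10000 XOR 11001 = 01001
  pos 3: 10011 XOR 11001 = 01010
  pos 4: 10100 XOR 11001 = 01101
  pos 5: 11011 XOR 11001 = 00010
  pos 8: 10000 XOR 11001 = 01001
  pos 9: 10010 XOR 11001 = 01011
  pos 10: 10110 XOR 11001 = 01111
  pos 11: 11110 XOR 11001 = 00111
Remainder (last 4 bits) = 1110. This is the CRC / FCS.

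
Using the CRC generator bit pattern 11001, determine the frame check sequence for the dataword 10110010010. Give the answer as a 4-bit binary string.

Append 4 zeros: 101100100100000. Divide by 11001 (XOR where the leading bit is 1):
  pos 0: 10110 XOR 11001 = 01111
  pos 1: 11110 XOR 11001 = 00111
  pos 3: 11110 XOR 11001 = 00111
  pos 5: 11101 XOR 11001 = 00100
  pos 7: 10000 XOR 11001 = 01001
  pos 8: 10010 XOR 11001 = 01011
  pos 9: 10110 XOR 11001 = 01111
  pos 10: 11110 XOR 11001 = 00111
Remainder (last 4 bits) = 0111. This is the CRC / FCS.

0111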